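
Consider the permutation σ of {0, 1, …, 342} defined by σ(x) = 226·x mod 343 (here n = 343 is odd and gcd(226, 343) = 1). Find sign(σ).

+1

Trace 263: π^k(263) = [263, 99, 79, 18, 295, 128, 116] for k=0..6.
π_226 has 31 disjoint cycles with lengths [21, 21, 21, 21, 21, 21, 21, 21, 21, 21, 21, 21, 21, 21, 3, 3, 3, 3, 3, 3, 3, 3, 3, 3, 3, 3, 3, 3, 3, 3, 1] on {0,…,342}.
sign(π) = (−1)^{n − #cycles} = (−1)^{343−31} = (−1)^312 = +1.
Zolotarev: (226|343) = +1, matching the cycle-count sign.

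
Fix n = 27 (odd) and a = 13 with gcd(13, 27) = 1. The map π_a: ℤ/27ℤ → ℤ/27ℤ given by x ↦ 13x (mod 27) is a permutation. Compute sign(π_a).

+1

Trace 4: π^k(4) = [4, 25, 1, 13, 7, 10, 22] for k=0..6.
7 cycles of lengths [9, 9, 3, 3, 1, 1, 1].
27 − 7 = 20 transpositions; sign(π) = (−1)^20 = +1.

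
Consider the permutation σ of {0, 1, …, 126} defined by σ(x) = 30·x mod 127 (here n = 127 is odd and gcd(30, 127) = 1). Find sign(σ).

+1

Trace 22: π^k(22) = [22, 25, 115, 21, 122, 104, 72] for k=0..6.
Cycle lengths of π_30 on ℤ/127ℤ: [63, 63, 1]; 3 cycles in total.
With 3 cycles on 127 points, sign = (−1)^{127−3} = +1.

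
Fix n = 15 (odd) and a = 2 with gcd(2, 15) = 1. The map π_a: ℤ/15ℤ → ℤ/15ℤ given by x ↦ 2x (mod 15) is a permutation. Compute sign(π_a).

+1

Trace 4: π^k(4) = [4, 8, 1, 2] for k=0..3.
The orbit structure of x ↦ 2x mod 15: 5 orbits of sizes [4, 4, 4, 2, 1].
n − c = 15 − 5 = 10; sign = (−1)^10 = +1.
Via Zolotarev, sign(π_{2}) = (2|15) = +1.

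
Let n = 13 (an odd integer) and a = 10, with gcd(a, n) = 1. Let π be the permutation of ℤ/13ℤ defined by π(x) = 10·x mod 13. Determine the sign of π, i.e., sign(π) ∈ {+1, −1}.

+1

Trace 10: π^k(10) = [10, 9, 12, 3, 4, 1] for k=0..5.
Cycle type of π: 6×2 + 1; total 3 cycles.
Σ(ℓ_i−1) = 13−3 = 10; sign = (−1)^10 = +1.
(10|13)_J = +1 (Zolotarev's lemma cross-check).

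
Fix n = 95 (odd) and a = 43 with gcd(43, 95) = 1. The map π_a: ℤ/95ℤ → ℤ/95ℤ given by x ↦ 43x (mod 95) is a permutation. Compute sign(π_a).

-1

Start at x=4: 4 → 77 → 81 → 63 → 49 → 17 → 66 → … (one orbit).
Decompose π into cycles: lengths [36, 36, 9, 9, 4, 1] (6 cycles, including the fixed point 0).
With 6 cycles on 95 points, sign = (−1)^{95−6} = -1.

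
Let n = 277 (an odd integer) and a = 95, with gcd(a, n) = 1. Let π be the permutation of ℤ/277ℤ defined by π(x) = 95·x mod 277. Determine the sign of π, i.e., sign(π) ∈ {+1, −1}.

Start at x=242: 242 → 276 → 182 → 116 → 217 → 117 → 35 → … (one orbit).
Cycle lengths of π_95 on ℤ/277ℤ: [12, 12, 12, 12, 12, 12, 12, 12, 12, 12, 12, 12, 12, 12, 12, 12, 12, 12, 12, 12, 12, 12, 12, 1]; 24 cycles in total.
Σ(ℓ_i−1) = 277−24 = 253; sign = (−1)^253 = -1.

-1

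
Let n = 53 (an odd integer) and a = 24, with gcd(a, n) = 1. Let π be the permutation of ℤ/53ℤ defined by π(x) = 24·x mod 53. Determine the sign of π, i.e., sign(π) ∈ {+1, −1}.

+1

Trace 15: π^k(15) = [15, 42, 1, 24, 46, 44, 49] for k=0..6.
π_24 has 5 disjoint cycles with lengths [13, 13, 13, 13, 1] on {0,…,52}.
sign(π) = (−1)^{n − #cycles} = (−1)^{53−5} = (−1)^48 = +1.
Check: (24/53) = +1 by Zolotarev.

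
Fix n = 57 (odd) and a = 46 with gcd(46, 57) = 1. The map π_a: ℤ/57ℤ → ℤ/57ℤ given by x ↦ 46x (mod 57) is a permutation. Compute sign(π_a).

Start at x=37: 37 → 49 → 31 → 1 → 46 → 7 → 37 (one orbit).
π_46 has 12 disjoint cycles with lengths [6, 6, 6, 6, 6, 6, 6, 6, 6, 1, 1, 1] on {0,…,56}.
57 − 12 = 45 transpositions; sign(π) = (−1)^45 = -1.
Zolotarev: (46|57) = -1, matching the cycle-count sign.

-1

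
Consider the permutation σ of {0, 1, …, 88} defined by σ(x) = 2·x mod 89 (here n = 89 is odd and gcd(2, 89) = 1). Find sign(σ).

+1

Start at x=16: 16 → 32 → 64 → 39 → 78 → 67 → 45 → … (one orbit).
Cycle type of π: 11×8 + 1; total 9 cycles.
89 − 9 = 80 transpositions; sign(π) = (−1)^80 = +1.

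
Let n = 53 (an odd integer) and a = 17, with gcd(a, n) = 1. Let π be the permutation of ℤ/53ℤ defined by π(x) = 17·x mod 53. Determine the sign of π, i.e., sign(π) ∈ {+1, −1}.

Start at x=28: 28 → 52 → 36 → 29 → 16 → 7 → 13 → … (one orbit).
The orbit structure of x ↦ 17x mod 53: 3 orbits of sizes [26, 26, 1].
With 3 cycles on 53 points, sign = (−1)^{53−3} = +1.
Check: (17/53) = +1 by Zolotarev.

+1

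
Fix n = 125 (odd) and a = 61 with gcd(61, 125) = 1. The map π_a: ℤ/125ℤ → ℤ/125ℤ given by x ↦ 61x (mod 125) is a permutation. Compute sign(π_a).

Start at x=121: 121 → 6 → 116 → 76 → 11 → 46 → 56 → … (one orbit).
Cycle lengths of π_61 on ℤ/125ℤ: [25, 25, 25, 25, 5, 5, 5, 5, 1, 1, 1, 1, 1]; 13 cycles in total.
Σ(ℓ_i−1) = 125−13 = 112; sign = (−1)^112 = +1.

+1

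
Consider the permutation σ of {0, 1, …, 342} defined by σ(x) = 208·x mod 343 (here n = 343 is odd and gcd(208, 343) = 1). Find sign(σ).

-1

Start at x=221: 221 → 6 → 219 → 276 → 127 → 5 → 11 → … (one orbit).
The orbit structure of x ↦ 208x mod 343: 4 orbits of sizes [294, 42, 6, 1].
n − c = 343 − 4 = 339; sign = (−1)^339 = -1.
Zolotarev: (208|343) = -1, matching the cycle-count sign.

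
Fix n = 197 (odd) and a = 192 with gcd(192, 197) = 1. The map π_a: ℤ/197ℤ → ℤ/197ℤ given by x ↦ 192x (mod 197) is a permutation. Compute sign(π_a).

-1

Trace 124: π^k(124) = [124, 168, 145, 63, 79, 196, 5] for k=0..6.
Decompose π into cycles: lengths [196, 1] (2 cycles, including the fixed point 0).
197 − 2 = 195 transpositions; sign(π) = (−1)^195 = -1.
The Jacobi symbol (192|197) = -1 (Zolotarev) agrees.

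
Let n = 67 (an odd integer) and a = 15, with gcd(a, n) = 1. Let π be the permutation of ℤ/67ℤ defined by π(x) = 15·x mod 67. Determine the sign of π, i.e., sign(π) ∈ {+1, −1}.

Start at x=1: 1 → 15 → 24 → 25 → 40 → 64 → 22 → … (one orbit).
Cycle type of π: 11×6 + 1; total 7 cycles.
7 cycles on 67: each ℓ→(−1)^(ℓ−1), product (−1)^60 = +1.
(15|67)_J = +1 (Zolotarev's lemma cross-check).

+1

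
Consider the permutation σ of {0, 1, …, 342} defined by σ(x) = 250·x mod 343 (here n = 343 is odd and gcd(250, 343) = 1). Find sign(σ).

-1

Trace 115: π^k(115) = [115, 281, 278, 214, 335, 58, 94] for k=0..6.
4 cycles of lengths [294, 42, 6, 1].
n − c = 343 − 4 = 339; sign = (−1)^339 = -1.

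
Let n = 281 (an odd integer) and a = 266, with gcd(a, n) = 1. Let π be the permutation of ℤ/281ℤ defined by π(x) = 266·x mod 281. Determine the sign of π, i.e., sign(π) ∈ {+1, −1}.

-1

Trace 48: π^k(48) = [48, 123, 122, 137, 193, 196, 151] for k=0..6.
2 cycles of lengths [280, 1].
Σ(ℓ_i−1) = 281−2 = 279; sign = (−1)^279 = -1.
(266|281)_J = -1 (Zolotarev's lemma cross-check).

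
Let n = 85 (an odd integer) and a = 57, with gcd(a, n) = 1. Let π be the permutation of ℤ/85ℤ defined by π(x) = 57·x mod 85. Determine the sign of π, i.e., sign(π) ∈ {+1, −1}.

Orbit of 7 under x↦57x: [7, 59, 48, 16, 62, 49, 73]… (length divides ord_85(57)).
Cycle lengths of π_57 on ℤ/85ℤ: [16, 16, 16, 16, 16, 4, 1]; 7 cycles in total.
85 − 7 = 78 transpositions; sign(π) = (−1)^78 = +1.
Via Zolotarev, sign(π_{57}) = (57|85) = +1.

+1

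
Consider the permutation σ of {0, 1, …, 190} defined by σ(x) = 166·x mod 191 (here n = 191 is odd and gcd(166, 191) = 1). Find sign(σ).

Trace 180: π^k(180) = [180, 84, 1, 166, 52, 37, 30] for k=0..6.
Cycle type of π: 38×5 + 1; total 6 cycles.
6 cycles on 191: each ℓ→(−1)^(ℓ−1), product (−1)^185 = -1.

-1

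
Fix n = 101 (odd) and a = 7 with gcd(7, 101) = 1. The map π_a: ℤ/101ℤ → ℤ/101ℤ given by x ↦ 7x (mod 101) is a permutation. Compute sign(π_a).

Trace 30: π^k(30) = [30, 8, 56, 89, 17, 18, 25] for k=0..6.
Cycle lengths of π_7 on ℤ/101ℤ: [100, 1]; 2 cycles in total.
101 − 2 = 99 transpositions; sign(π) = (−1)^99 = -1.
The Jacobi symbol (7|101) = -1 (Zolotarev) agrees.

-1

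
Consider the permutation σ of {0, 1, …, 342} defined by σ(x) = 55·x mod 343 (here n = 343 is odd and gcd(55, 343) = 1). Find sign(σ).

-1

Trace 36: π^k(36) = [36, 265, 169, 34, 155, 293, 337] for k=0..6.
Decompose π into cycles: lengths [98, 98, 98, 14, 14, 14, 2, 2, 2, 1] (10 cycles, including the fixed point 0).
10 cycles on 343: each ℓ→(−1)^(ℓ−1), product (−1)^333 = -1.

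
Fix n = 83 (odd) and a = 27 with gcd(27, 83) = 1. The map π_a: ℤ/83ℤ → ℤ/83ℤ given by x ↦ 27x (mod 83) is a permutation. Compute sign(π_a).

Orbit of 81 under x↦27x: [81, 29, 36, 59, 16, 17, 44]… (length divides ord_83(27)).
The orbit structure of x ↦ 27x mod 83: 3 orbits of sizes [41, 41, 1].
3 cycles on 83: each ℓ→(−1)^(ℓ−1), product (−1)^80 = +1.
Zolotarev: (27|83) = +1, matching the cycle-count sign.

+1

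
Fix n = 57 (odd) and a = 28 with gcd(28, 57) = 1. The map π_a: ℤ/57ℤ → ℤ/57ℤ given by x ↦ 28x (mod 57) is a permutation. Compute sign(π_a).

Orbit of 1 under x↦28x: [1, 28, 43, 7, 25, 16, 49]… (length divides ord_57(28)).
Decompose π into cycles: lengths [9, 9, 9, 9, 9, 9, 1, 1, 1] (9 cycles, including the fixed point 0).
57 − 9 = 48 transpositions; sign(π) = (−1)^48 = +1.
(28|57)_J = +1 (Zolotarev's lemma cross-check).

+1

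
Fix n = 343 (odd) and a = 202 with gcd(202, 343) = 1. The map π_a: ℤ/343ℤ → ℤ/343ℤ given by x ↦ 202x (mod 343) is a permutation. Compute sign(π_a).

Start at x=155: 155 → 97 → 43 → 111 → 127 → 272 → 64 → … (one orbit).
π_202 has 10 disjoint cycles with lengths [98, 98, 98, 14, 14, 14, 2, 2, 2, 1] on {0,…,342}.
n − c = 343 − 10 = 333; sign = (−1)^333 = -1.
Check: (202/343) = -1 by Zolotarev.

-1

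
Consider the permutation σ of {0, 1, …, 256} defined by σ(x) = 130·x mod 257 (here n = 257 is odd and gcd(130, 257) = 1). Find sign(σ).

Orbit of 137 under x↦130x: [137, 77, 244, 109, 35, 181, 143]… (length divides ord_257(130)).
Decompose π into cycles: lengths [256, 1] (2 cycles, including the fixed point 0).
257 − 2 = 255 transpositions; sign(π) = (−1)^255 = -1.
(130|257)_J = -1 (Zolotarev's lemma cross-check).

-1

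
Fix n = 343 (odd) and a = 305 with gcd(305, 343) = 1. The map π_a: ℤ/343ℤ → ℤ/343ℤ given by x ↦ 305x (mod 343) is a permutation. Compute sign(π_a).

Start at x=214: 214 → 100 → 316 → 340 → 114 → 127 → 319 → … (one orbit).
7 cycles of lengths [147, 147, 21, 21, 3, 3, 1].
Σ(ℓ_i−1) = 343−7 = 336; sign = (−1)^336 = +1.
The Jacobi symbol (305|343) = +1 (Zolotarev) agrees.

+1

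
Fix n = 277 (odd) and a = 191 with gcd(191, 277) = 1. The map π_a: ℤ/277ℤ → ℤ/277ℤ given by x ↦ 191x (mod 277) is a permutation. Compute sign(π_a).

+1

Trace 91: π^k(91) = [91, 207, 203, 270, 48, 27, 171] for k=0..6.
Cycle type of π: 69×4 + 1; total 5 cycles.
Σ(ℓ_i−1) = 277−5 = 272; sign = (−1)^272 = +1.
Via Zolotarev, sign(π_{191}) = (191|277) = +1.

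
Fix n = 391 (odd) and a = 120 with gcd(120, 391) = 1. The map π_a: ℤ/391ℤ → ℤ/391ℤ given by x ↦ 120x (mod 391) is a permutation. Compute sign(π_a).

-1

Trace 341: π^k(341) = [341, 256, 222, 52, 375, 35, 290] for k=0..6.
Cycle lengths of π_120 on ℤ/391ℤ: [22, 22, 22, 22, 22, 22, 22, 22, 22, 22, 22, 22, 22, 22, 22, 22, 22, 1, 1, 1, 1, 1, 1, 1, 1, 1, 1, 1, 1, 1, 1, 1, 1, 1]; 34 cycles in total.
sign(π) = (−1)^{n − #cycles} = (−1)^{391−34} = (−1)^357 = -1.
Via Zolotarev, sign(π_{120}) = (120|391) = -1.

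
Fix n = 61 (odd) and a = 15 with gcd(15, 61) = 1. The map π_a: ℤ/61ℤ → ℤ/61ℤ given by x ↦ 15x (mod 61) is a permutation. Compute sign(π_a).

Start at x=16: 16 → 57 → 1 → 15 → 42 → 20 → 56 → … (one orbit).
π_15 has 5 disjoint cycles with lengths [15, 15, 15, 15, 1] on {0,…,60}.
n − c = 61 − 5 = 56; sign = (−1)^56 = +1.
Via Zolotarev, sign(π_{15}) = (15|61) = +1.

+1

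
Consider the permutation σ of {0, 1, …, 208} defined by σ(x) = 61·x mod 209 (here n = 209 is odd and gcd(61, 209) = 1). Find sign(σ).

Trace 85: π^k(85) = [85, 169, 68, 177, 138, 58, 194] for k=0..6.
6 cycles of lengths [90, 90, 10, 9, 9, 1].
6 cycles on 209: each ℓ→(−1)^(ℓ−1), product (−1)^203 = -1.
(61|209)_J = -1 (Zolotarev's lemma cross-check).

-1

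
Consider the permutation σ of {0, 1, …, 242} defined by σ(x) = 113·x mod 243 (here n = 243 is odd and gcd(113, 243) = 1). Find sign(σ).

-1

Start at x=203: 203 → 97 → 26 → 22 → 56 → 10 → 158 → … (one orbit).
Cycle lengths of π_113 on ℤ/243ℤ: [162, 54, 18, 6, 2, 1]; 6 cycles in total.
Σ(ℓ_i−1) = 243−6 = 237; sign = (−1)^237 = -1.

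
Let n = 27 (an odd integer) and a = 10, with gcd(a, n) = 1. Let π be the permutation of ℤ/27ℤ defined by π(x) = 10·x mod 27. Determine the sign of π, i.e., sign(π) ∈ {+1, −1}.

Orbit of 1 under x↦10x: [1, 10, 19]… (length divides ord_27(10)).
Cycle lengths of π_10 on ℤ/27ℤ: [3, 3, 3, 3, 3, 3, 1, 1, 1, 1, 1, 1, 1, 1, 1]; 15 cycles in total.
With 15 cycles on 27 points, sign = (−1)^{27−15} = +1.
Check: (10/27) = +1 by Zolotarev.

+1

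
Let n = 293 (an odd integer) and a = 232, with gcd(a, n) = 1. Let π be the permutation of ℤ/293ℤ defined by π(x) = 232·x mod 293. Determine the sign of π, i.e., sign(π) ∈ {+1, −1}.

+1

Orbit of 150 under x↦232x: [150, 226, 278, 36, 148, 55, 161]… (length divides ord_293(232)).
Cycle lengths of π_232 on ℤ/293ℤ: [73, 73, 73, 73, 1]; 5 cycles in total.
With 5 cycles on 293 points, sign = (−1)^{293−5} = +1.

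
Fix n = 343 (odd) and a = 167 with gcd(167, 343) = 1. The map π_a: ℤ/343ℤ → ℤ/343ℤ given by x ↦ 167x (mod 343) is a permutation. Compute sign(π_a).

-1

Orbit of 272 under x↦167x: [272, 148, 20, 253, 62, 64, 55]… (length divides ord_343(167)).
Cycle type of π: 98×3 + 14×3 + 2×3 + 1; total 10 cycles.
10 cycles on 343: each ℓ→(−1)^(ℓ−1), product (−1)^333 = -1.
(167|343)_J = -1 (Zolotarev's lemma cross-check).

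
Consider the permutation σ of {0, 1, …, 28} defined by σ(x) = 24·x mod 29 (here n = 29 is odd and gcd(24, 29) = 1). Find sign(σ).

+1

Orbit of 7 under x↦24x: [7, 23, 1, 24, 25, 20, 16]… (length divides ord_29(24)).
5 cycles of lengths [7, 7, 7, 7, 1].
29 − 5 = 24 transpositions; sign(π) = (−1)^24 = +1.
The Jacobi symbol (24|29) = +1 (Zolotarev) agrees.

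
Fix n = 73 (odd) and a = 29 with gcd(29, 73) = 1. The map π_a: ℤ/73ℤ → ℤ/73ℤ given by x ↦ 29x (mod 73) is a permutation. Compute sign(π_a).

-1

Orbit of 4 under x↦29x: [4, 43, 6, 28, 9, 42, 50]… (length divides ord_73(29)).
2 cycles of lengths [72, 1].
73 − 2 = 71 transpositions; sign(π) = (−1)^71 = -1.
Via Zolotarev, sign(π_{29}) = (29|73) = -1.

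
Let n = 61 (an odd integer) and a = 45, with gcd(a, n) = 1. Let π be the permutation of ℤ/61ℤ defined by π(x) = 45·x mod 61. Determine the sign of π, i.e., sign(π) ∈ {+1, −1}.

+1

Trace 39: π^k(39) = [39, 47, 41, 15, 4, 58, 48] for k=0..6.
Cycle type of π: 30×2 + 1; total 3 cycles.
n − c = 61 − 3 = 58; sign = (−1)^58 = +1.
Check: (45/61) = +1 by Zolotarev.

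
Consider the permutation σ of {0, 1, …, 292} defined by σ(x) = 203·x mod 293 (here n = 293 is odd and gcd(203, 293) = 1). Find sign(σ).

Orbit of 9 under x↦203x: [9, 69, 236, 149, 68, 33, 253]… (length divides ord_293(203)).
Cycle type of π: 146×2 + 1; total 3 cycles.
With 3 cycles on 293 points, sign = (−1)^{293−3} = +1.
Via Zolotarev, sign(π_{203}) = (203|293) = +1.

+1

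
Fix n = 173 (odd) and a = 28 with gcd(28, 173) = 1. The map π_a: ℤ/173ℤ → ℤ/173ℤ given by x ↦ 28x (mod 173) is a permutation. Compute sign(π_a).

Trace 147: π^k(147) = [147, 137, 30, 148, 165, 122, 129] for k=0..6.
Cycle lengths of π_28 on ℤ/173ℤ: [172, 1]; 2 cycles in total.
sign(π) = (−1)^{n − #cycles} = (−1)^{173−2} = (−1)^171 = -1.
Zolotarev: (28|173) = -1, matching the cycle-count sign.

-1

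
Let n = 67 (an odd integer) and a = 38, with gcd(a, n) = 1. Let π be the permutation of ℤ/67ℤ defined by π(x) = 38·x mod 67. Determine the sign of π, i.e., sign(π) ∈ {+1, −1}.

-1

Trace 37: π^k(37) = [37, 66, 29, 30, 1, 38] for k=0..5.
Decompose π into cycles: lengths [6, 6, 6, 6, 6, 6, 6, 6, 6, 6, 6, 1] (12 cycles, including the fixed point 0).
12 cycles on 67: each ℓ→(−1)^(ℓ−1), product (−1)^55 = -1.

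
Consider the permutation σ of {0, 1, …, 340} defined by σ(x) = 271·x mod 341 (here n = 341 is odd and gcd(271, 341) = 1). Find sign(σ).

Start at x=151: 151 → 1 → 271 → 126 → 46 → 190 → 340 → … (one orbit).
Cycle type of π: 10×34 + 1; total 35 cycles.
n − c = 341 − 35 = 306; sign = (−1)^306 = +1.

+1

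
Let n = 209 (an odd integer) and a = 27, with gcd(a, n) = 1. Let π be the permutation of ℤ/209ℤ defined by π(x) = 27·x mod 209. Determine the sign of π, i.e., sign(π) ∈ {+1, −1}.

-1

Trace 12: π^k(12) = [12, 115, 179, 26, 75, 144, 126] for k=0..6.
12 cycles of lengths [30, 30, 30, 30, 30, 30, 6, 6, 6, 5, 5, 1].
With 12 cycles on 209 points, sign = (−1)^{209−12} = -1.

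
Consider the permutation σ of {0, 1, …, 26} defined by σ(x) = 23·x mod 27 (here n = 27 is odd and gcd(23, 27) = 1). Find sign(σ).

Orbit of 4 under x↦23x: [4, 11, 10, 14, 25, 8, 22]… (length divides ord_27(23)).
4 cycles of lengths [18, 6, 2, 1].
With 4 cycles on 27 points, sign = (−1)^{27−4} = -1.
Check: (23/27) = -1 by Zolotarev.

-1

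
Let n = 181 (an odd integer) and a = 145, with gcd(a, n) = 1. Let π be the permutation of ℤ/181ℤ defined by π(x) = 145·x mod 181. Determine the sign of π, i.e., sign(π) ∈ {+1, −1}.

Trace 5: π^k(5) = [5, 1, 145, 29, 42, 117, 132] for k=0..6.
Decompose π into cycles: lengths [15, 15, 15, 15, 15, 15, 15, 15, 15, 15, 15, 15, 1] (13 cycles, including the fixed point 0).
With 13 cycles on 181 points, sign = (−1)^{181−13} = +1.
Via Zolotarev, sign(π_{145}) = (145|181) = +1.

+1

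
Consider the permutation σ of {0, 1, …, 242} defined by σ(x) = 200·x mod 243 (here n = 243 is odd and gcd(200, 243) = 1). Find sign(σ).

Start at x=140: 140 → 55 → 65 → 121 → 143 → 169 → 23 → … (one orbit).
The orbit structure of x ↦ 200x mod 243: 6 orbits of sizes [162, 54, 18, 6, 2, 1].
n − c = 243 − 6 = 237; sign = (−1)^237 = -1.
Via Zolotarev, sign(π_{200}) = (200|243) = -1.

-1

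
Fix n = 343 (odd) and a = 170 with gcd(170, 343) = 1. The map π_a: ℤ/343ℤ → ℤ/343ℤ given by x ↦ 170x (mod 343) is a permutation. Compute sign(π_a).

+1

Orbit of 214 under x↦170x: [214, 22, 310, 221, 183, 240, 326]… (length divides ord_343(170)).
The orbit structure of x ↦ 170x mod 343: 7 orbits of sizes [147, 147, 21, 21, 3, 3, 1].
n − c = 343 − 7 = 336; sign = (−1)^336 = +1.
Via Zolotarev, sign(π_{170}) = (170|343) = +1.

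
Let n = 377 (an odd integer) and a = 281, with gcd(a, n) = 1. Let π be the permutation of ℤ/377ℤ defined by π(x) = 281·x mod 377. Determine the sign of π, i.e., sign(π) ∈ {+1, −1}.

Start at x=320: 320 → 194 → 226 → 170 → 268 → 285 → 161 → … (one orbit).
π_281 has 20 disjoint cycles with lengths [28, 28, 28, 28, 28, 28, 28, 28, 28, 28, 28, 28, 7, 7, 7, 7, 4, 4, 4, 1] on {0,…,376}.
Σ(ℓ_i−1) = 377−20 = 357; sign = (−1)^357 = -1.

-1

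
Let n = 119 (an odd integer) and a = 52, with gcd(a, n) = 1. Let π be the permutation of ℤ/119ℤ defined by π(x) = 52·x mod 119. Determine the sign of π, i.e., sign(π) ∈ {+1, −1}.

Start at x=1: 1 → 52 → 86 → 69 → 18 → 103 → 1 (one orbit).
π_52 has 34 disjoint cycles with lengths [6, 6, 6, 6, 6, 6, 6, 6, 6, 6, 6, 6, 6, 6, 6, 6, 6, 1, 1, 1, 1, 1, 1, 1, 1, 1, 1, 1, 1, 1, 1, 1, 1, 1] on {0,…,118}.
Σ(ℓ_i−1) = 119−34 = 85; sign = (−1)^85 = -1.
Check: (52/119) = -1 by Zolotarev.

-1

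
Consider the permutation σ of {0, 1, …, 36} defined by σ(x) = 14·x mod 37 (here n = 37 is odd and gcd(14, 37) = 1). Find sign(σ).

-1

Orbit of 36 under x↦14x: [36, 23, 26, 31, 27, 8, 1]… (length divides ord_37(14)).
π_14 has 4 disjoint cycles with lengths [12, 12, 12, 1] on {0,…,36}.
4 cycles on 37: each ℓ→(−1)^(ℓ−1), product (−1)^33 = -1.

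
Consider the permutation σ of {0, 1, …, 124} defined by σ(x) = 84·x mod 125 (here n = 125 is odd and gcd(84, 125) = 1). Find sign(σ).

Orbit of 114 under x↦84x: [114, 76, 9, 6, 4, 86, 99]… (length divides ord_125(84)).
Cycle lengths of π_84 on ℤ/125ℤ: [50, 50, 10, 10, 2, 2, 1]; 7 cycles in total.
7 cycles on 125: each ℓ→(−1)^(ℓ−1), product (−1)^118 = +1.
Check: (84/125) = +1 by Zolotarev.

+1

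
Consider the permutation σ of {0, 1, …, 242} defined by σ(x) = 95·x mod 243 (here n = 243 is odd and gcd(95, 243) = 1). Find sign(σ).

Orbit of 64 under x↦95x: [64, 5, 232, 170, 112, 191, 163]… (length divides ord_243(95)).
Decompose π into cycles: lengths [162, 54, 18, 6, 2, 1] (6 cycles, including the fixed point 0).
With 6 cycles on 243 points, sign = (−1)^{243−6} = -1.

-1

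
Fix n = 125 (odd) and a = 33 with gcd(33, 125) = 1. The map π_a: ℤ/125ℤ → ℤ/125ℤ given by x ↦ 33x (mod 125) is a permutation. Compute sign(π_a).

Start at x=67: 67 → 86 → 88 → 29 → 82 → 81 → 48 → … (one orbit).
π_33 has 4 disjoint cycles with lengths [100, 20, 4, 1] on {0,…,124}.
Σ(ℓ_i−1) = 125−4 = 121; sign = (−1)^121 = -1.
Via Zolotarev, sign(π_{33}) = (33|125) = -1.

-1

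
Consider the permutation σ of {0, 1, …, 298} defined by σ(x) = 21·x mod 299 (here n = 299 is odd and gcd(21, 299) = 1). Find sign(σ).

+1

Start at x=170: 170 → 281 → 220 → 135 → 144 → 34 → 116 → … (one orbit).
Cycle lengths of π_21 on ℤ/299ℤ: [44, 44, 44, 44, 44, 44, 22, 4, 4, 4, 1]; 11 cycles in total.
11 cycles on 299: each ℓ→(−1)^(ℓ−1), product (−1)^288 = +1.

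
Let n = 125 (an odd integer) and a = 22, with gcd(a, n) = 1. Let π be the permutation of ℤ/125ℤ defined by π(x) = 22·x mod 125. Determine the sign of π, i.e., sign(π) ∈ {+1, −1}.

Orbit of 62 under x↦22x: [62, 114, 8, 51, 122, 59, 48]… (length divides ord_125(22)).
Cycle type of π: 100 + 20 + 4 + 1; total 4 cycles.
4 cycles on 125: each ℓ→(−1)^(ℓ−1), product (−1)^121 = -1.
Via Zolotarev, sign(π_{22}) = (22|125) = -1.

-1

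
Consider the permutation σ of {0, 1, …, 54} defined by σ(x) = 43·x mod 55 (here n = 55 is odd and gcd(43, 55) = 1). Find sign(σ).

Orbit of 32 under x↦43x: [32, 1, 43, 34]… (length divides ord_55(43)).
Cycle type of π: 4×11 + 2×5 + 1; total 17 cycles.
n − c = 55 − 17 = 38; sign = (−1)^38 = +1.
Zolotarev: (43|55) = +1, matching the cycle-count sign.

+1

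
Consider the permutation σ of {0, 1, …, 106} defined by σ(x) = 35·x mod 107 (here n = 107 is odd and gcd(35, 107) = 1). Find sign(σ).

+1

Orbit of 76 under x↦35x: [76, 92, 10, 29, 52, 1, 35]… (length divides ord_107(35)).
π_35 has 3 disjoint cycles with lengths [53, 53, 1] on {0,…,106}.
sign(π) = (−1)^{n − #cycles} = (−1)^{107−3} = (−1)^104 = +1.
The Jacobi symbol (35|107) = +1 (Zolotarev) agrees.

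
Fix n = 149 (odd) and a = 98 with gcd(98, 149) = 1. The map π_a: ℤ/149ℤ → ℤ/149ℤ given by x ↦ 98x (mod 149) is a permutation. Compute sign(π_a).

Orbit of 74 under x↦98x: [74, 100, 115, 95, 72, 53, 128]… (length divides ord_149(98)).
The orbit structure of x ↦ 98x mod 149: 2 orbits of sizes [148, 1].
Σ(ℓ_i−1) = 149−2 = 147; sign = (−1)^147 = -1.

-1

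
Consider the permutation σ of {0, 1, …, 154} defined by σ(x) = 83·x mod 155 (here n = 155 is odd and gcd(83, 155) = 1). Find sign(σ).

Orbit of 134 under x↦83x: [134, 117, 101, 13, 149, 122, 51]… (length divides ord_155(83)).
The orbit structure of x ↦ 83x mod 155: 5 orbits of sizes [60, 60, 30, 4, 1].
5 cycles on 155: each ℓ→(−1)^(ℓ−1), product (−1)^150 = +1.
Zolotarev: (83|155) = +1, matching the cycle-count sign.

+1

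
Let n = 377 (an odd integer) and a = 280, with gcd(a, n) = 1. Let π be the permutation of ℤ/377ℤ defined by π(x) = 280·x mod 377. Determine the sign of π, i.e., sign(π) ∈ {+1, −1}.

Start at x=11: 11 → 64 → 201 → 107 → 177 → 173 → 184 → … (one orbit).
Cycle type of π: 84×4 + 28 + 12 + 1; total 7 cycles.
With 7 cycles on 377 points, sign = (−1)^{377−7} = +1.

+1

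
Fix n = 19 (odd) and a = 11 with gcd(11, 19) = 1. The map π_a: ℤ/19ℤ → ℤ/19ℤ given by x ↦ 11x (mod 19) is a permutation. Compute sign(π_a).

Orbit of 1 under x↦11x: [1, 11, 7]… (length divides ord_19(11)).
Decompose π into cycles: lengths [3, 3, 3, 3, 3, 3, 1] (7 cycles, including the fixed point 0).
19 − 7 = 12 transpositions; sign(π) = (−1)^12 = +1.
(11|19)_J = +1 (Zolotarev's lemma cross-check).

+1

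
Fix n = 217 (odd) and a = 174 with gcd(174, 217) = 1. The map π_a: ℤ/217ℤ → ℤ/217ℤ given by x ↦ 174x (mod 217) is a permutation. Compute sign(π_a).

Orbit of 41 under x↦174x: [41, 190, 76, 204, 125, 50, 20]… (length divides ord_217(174)).
Cycle type of π: 30×6 + 15×2 + 2×3 + 1; total 12 cycles.
sign(π) = (−1)^{n − #cycles} = (−1)^{217−12} = (−1)^205 = -1.
Check: (174/217) = -1 by Zolotarev.

-1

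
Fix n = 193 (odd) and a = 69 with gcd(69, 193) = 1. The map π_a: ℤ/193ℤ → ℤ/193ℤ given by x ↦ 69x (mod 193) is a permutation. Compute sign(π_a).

Start at x=72: 72 → 143 → 24 → 112 → 8 → 166 → 67 → … (one orbit).
Decompose π into cycles: lengths [32, 32, 32, 32, 32, 32, 1] (7 cycles, including the fixed point 0).
193 − 7 = 186 transpositions; sign(π) = (−1)^186 = +1.

+1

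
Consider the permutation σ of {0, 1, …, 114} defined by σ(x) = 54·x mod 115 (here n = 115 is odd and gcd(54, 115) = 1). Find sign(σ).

+1

Orbit of 104 under x↦54x: [104, 96, 9, 26, 24, 31, 64]… (length divides ord_115(54)).
The orbit structure of x ↦ 54x mod 115: 9 orbits of sizes [22, 22, 22, 22, 11, 11, 2, 2, 1].
9 cycles on 115: each ℓ→(−1)^(ℓ−1), product (−1)^106 = +1.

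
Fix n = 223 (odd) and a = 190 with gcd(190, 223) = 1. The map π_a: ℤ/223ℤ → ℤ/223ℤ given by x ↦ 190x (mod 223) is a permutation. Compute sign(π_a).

-1

Orbit of 190 under x↦190x: [190, 197, 189, 7, 215, 41, 208]… (length divides ord_223(190)).
The orbit structure of x ↦ 190x mod 223: 4 orbits of sizes [74, 74, 74, 1].
223 − 4 = 219 transpositions; sign(π) = (−1)^219 = -1.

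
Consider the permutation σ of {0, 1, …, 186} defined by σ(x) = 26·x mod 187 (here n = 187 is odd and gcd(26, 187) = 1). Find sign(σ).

+1

Trace 70: π^k(70) = [70, 137, 9, 47, 100, 169, 93] for k=0..6.
The orbit structure of x ↦ 26x mod 187: 9 orbits of sizes [40, 40, 40, 40, 8, 8, 5, 5, 1].
187 − 9 = 178 transpositions; sign(π) = (−1)^178 = +1.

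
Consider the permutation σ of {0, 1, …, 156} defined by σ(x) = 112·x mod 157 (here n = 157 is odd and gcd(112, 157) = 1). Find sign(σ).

Trace 153: π^k(153) = [153, 23, 64, 103, 75, 79, 56] for k=0..6.
Cycle type of π: 52×3 + 1; total 4 cycles.
157 − 4 = 153 transpositions; sign(π) = (−1)^153 = -1.

-1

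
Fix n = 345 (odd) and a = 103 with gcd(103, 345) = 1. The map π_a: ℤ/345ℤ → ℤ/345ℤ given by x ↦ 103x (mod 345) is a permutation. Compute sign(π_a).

Start at x=124: 124 → 7 → 31 → 88 → 94 → 22 → 196 → … (one orbit).
Cycle lengths of π_103 on ℤ/345ℤ: [44, 44, 44, 44, 44, 44, 22, 22, 22, 4, 4, 4, 1, 1, 1]; 15 cycles in total.
Σ(ℓ_i−1) = 345−15 = 330; sign = (−1)^330 = +1.
Zolotarev: (103|345) = +1, matching the cycle-count sign.

+1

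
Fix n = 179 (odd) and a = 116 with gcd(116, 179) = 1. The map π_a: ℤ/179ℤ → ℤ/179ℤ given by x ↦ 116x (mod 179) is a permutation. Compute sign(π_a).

+1

Trace 22: π^k(22) = [22, 46, 145, 173, 20, 172, 83] for k=0..6.
Decompose π into cycles: lengths [89, 89, 1] (3 cycles, including the fixed point 0).
n − c = 179 − 3 = 176; sign = (−1)^176 = +1.
Via Zolotarev, sign(π_{116}) = (116|179) = +1.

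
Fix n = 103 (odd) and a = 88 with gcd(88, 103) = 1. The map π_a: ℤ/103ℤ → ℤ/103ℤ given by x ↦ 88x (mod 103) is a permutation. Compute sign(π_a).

-1

Orbit of 32 under x↦88x: [32, 35, 93, 47, 16, 69, 98]… (length divides ord_103(88)).
2 cycles of lengths [102, 1].
sign(π) = (−1)^{n − #cycles} = (−1)^{103−2} = (−1)^101 = -1.
(88|103)_J = -1 (Zolotarev's lemma cross-check).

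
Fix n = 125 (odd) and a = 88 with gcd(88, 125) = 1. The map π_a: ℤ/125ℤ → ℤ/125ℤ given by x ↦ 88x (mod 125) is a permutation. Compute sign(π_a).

-1

Start at x=109: 109 → 92 → 96 → 73 → 49 → 62 → 81 → … (one orbit).
Cycle lengths of π_88 on ℤ/125ℤ: [100, 20, 4, 1]; 4 cycles in total.
With 4 cycles on 125 points, sign = (−1)^{125−4} = -1.
Check: (88/125) = -1 by Zolotarev.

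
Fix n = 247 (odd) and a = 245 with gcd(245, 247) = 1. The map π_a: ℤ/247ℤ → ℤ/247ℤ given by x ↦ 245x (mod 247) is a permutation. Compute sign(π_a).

-1

Trace 125: π^k(125) = [125, 244, 6, 235, 24, 199, 96] for k=0..6.
The orbit structure of x ↦ 245x mod 247: 10 orbits of sizes [36, 36, 36, 36, 36, 36, 12, 9, 9, 1].
With 10 cycles on 247 points, sign = (−1)^{247−10} = -1.
Via Zolotarev, sign(π_{245}) = (245|247) = -1.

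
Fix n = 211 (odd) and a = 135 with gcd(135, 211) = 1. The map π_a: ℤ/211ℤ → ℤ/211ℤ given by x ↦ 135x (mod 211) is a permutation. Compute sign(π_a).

-1

Orbit of 193 under x↦135x: [193, 102, 55, 40, 125, 206, 169]… (length divides ord_211(135)).
4 cycles of lengths [70, 70, 70, 1].
4 cycles on 211: each ℓ→(−1)^(ℓ−1), product (−1)^207 = -1.
Via Zolotarev, sign(π_{135}) = (135|211) = -1.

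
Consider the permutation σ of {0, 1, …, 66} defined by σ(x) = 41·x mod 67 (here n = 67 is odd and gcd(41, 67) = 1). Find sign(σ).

Trace 31: π^k(31) = [31, 65, 52, 55, 44, 62, 63] for k=0..6.
Cycle type of π: 66 + 1; total 2 cycles.
Σ(ℓ_i−1) = 67−2 = 65; sign = (−1)^65 = -1.
The Jacobi symbol (41|67) = -1 (Zolotarev) agrees.

-1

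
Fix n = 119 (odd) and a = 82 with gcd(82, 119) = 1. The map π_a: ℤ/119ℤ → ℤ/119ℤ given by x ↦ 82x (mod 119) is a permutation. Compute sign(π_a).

Trace 81: π^k(81) = [81, 97, 100, 108, 50, 54, 25] for k=0..6.
Decompose π into cycles: lengths [48, 48, 16, 6, 1] (5 cycles, including the fixed point 0).
5 cycles on 119: each ℓ→(−1)^(ℓ−1), product (−1)^114 = +1.
Via Zolotarev, sign(π_{82}) = (82|119) = +1.

+1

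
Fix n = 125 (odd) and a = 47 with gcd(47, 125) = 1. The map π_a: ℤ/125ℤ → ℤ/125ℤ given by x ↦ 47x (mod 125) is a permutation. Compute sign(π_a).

-1

Start at x=26: 26 → 97 → 59 → 23 → 81 → 57 → 54 → … (one orbit).
The orbit structure of x ↦ 47x mod 125: 4 orbits of sizes [100, 20, 4, 1].
n − c = 125 − 4 = 121; sign = (−1)^121 = -1.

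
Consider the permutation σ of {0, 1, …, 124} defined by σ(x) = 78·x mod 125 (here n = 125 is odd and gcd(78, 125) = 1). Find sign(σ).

Start at x=108: 108 → 49 → 72 → 116 → 48 → 119 → 32 → … (one orbit).
π_78 has 4 disjoint cycles with lengths [100, 20, 4, 1] on {0,…,124}.
Σ(ℓ_i−1) = 125−4 = 121; sign = (−1)^121 = -1.
Check: (78/125) = -1 by Zolotarev.

-1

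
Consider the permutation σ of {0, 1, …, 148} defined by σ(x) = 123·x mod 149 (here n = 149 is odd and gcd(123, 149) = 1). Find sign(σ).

+1

Trace 145: π^k(145) = [145, 104, 127, 125, 28, 17, 5] for k=0..6.
π_123 has 5 disjoint cycles with lengths [37, 37, 37, 37, 1] on {0,…,148}.
n − c = 149 − 5 = 144; sign = (−1)^144 = +1.
Check: (123/149) = +1 by Zolotarev.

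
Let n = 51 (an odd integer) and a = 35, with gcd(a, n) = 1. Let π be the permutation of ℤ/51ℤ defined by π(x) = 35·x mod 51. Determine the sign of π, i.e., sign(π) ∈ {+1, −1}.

Trace 1: π^k(1) = [1, 35] for k=0..1.
34 cycles of lengths [2, 2, 2, 2, 2, 2, 2, 2, 2, 2, 2, 2, 2, 2, 2, 2, 2, 1, 1, 1, 1, 1, 1, 1, 1, 1, 1, 1, 1, 1, 1, 1, 1, 1].
34 cycles on 51: each ℓ→(−1)^(ℓ−1), product (−1)^17 = -1.

-1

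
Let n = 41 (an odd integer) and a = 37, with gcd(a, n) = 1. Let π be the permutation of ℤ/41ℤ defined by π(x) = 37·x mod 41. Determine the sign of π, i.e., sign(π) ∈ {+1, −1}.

+1

Orbit of 16 under x↦37x: [16, 18, 10, 1, 37]… (length divides ord_41(37)).
π_37 has 9 disjoint cycles with lengths [5, 5, 5, 5, 5, 5, 5, 5, 1] on {0,…,40}.
sign(π) = (−1)^{n − #cycles} = (−1)^{41−9} = (−1)^32 = +1.
Check: (37/41) = +1 by Zolotarev.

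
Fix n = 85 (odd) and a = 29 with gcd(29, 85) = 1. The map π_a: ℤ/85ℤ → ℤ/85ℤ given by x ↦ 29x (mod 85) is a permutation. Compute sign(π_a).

-1

Trace 66: π^k(66) = [66, 44, 1, 29, 76, 79, 81] for k=0..6.
The orbit structure of x ↦ 29x mod 85: 8 orbits of sizes [16, 16, 16, 16, 16, 2, 2, 1].
n − c = 85 − 8 = 77; sign = (−1)^77 = -1.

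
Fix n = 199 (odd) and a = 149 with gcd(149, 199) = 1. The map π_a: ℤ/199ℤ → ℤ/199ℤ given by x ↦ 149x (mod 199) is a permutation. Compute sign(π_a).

Orbit of 82 under x↦149x: [82, 79, 30, 92, 176, 155, 11]… (length divides ord_199(149)).
π_149 has 2 disjoint cycles with lengths [198, 1] on {0,…,198}.
199 − 2 = 197 transpositions; sign(π) = (−1)^197 = -1.

-1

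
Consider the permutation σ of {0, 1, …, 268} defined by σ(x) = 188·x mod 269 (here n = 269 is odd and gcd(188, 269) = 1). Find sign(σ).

Trace 44: π^k(44) = [44, 202, 47, 228, 93, 268, 81] for k=0..6.
Cycle type of π: 134×2 + 1; total 3 cycles.
Σ(ℓ_i−1) = 269−3 = 266; sign = (−1)^266 = +1.
Check: (188/269) = +1 by Zolotarev.

+1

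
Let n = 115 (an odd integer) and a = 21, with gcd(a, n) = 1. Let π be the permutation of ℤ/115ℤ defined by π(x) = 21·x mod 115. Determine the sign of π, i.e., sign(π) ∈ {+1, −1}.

-1

Trace 86: π^k(86) = [86, 81, 91, 71, 111, 31, 76] for k=0..6.
Decompose π into cycles: lengths [22, 22, 22, 22, 22, 1, 1, 1, 1, 1] (10 cycles, including the fixed point 0).
n − c = 115 − 10 = 105; sign = (−1)^105 = -1.
Zolotarev: (21|115) = -1, matching the cycle-count sign.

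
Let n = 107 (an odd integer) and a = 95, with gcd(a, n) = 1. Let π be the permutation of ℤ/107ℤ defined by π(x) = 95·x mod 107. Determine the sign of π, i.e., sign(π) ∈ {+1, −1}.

-1

Trace 57: π^k(57) = [57, 65, 76, 51, 30, 68, 40] for k=0..6.
Decompose π into cycles: lengths [106, 1] (2 cycles, including the fixed point 0).
sign(π) = (−1)^{n − #cycles} = (−1)^{107−2} = (−1)^105 = -1.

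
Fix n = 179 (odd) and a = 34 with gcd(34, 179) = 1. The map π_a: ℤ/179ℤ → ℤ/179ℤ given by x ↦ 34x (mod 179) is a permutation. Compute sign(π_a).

Trace 91: π^k(91) = [91, 51, 123, 65, 62, 139, 72] for k=0..6.
π_34 has 2 disjoint cycles with lengths [178, 1] on {0,…,178}.
sign(π) = (−1)^{n − #cycles} = (−1)^{179−2} = (−1)^177 = -1.

-1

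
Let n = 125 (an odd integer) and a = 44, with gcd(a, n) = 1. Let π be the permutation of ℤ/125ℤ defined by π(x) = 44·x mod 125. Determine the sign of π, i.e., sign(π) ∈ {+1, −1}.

Orbit of 124 under x↦44x: [124, 81, 64, 66, 29, 26, 19]… (length divides ord_125(44)).
The orbit structure of x ↦ 44x mod 125: 7 orbits of sizes [50, 50, 10, 10, 2, 2, 1].
With 7 cycles on 125 points, sign = (−1)^{125−7} = +1.

+1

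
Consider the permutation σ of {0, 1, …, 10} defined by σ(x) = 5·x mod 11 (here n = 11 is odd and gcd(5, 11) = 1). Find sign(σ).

+1

Orbit of 9 under x↦5x: [9, 1, 5, 3, 4]… (length divides ord_11(5)).
3 cycles of lengths [5, 5, 1].
11 − 3 = 8 transpositions; sign(π) = (−1)^8 = +1.
Check: (5/11) = +1 by Zolotarev.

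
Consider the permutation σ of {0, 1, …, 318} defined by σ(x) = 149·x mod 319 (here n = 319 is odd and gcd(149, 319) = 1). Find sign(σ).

Orbit of 170 under x↦149x: [170, 129, 81, 266, 78, 138, 146]… (length divides ord_319(149)).
Cycle type of π: 70×4 + 14×2 + 10 + 1; total 8 cycles.
319 − 8 = 311 transpositions; sign(π) = (−1)^311 = -1.

-1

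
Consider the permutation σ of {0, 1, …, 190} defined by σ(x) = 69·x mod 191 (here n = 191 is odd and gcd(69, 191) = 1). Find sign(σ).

+1

Orbit of 36 under x↦69x: [36, 1, 69, 177, 180, 5, 154]… (length divides ord_191(69)).
π_69 has 11 disjoint cycles with lengths [19, 19, 19, 19, 19, 19, 19, 19, 19, 19, 1] on {0,…,190}.
Σ(ℓ_i−1) = 191−11 = 180; sign = (−1)^180 = +1.
Zolotarev: (69|191) = +1, matching the cycle-count sign.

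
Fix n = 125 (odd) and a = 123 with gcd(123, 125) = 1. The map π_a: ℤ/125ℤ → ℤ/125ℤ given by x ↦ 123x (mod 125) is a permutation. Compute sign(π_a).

-1

Orbit of 96 under x↦123x: [96, 58, 9, 107, 36, 53, 19]… (length divides ord_125(123)).
Cycle lengths of π_123 on ℤ/125ℤ: [100, 20, 4, 1]; 4 cycles in total.
125 − 4 = 121 transpositions; sign(π) = (−1)^121 = -1.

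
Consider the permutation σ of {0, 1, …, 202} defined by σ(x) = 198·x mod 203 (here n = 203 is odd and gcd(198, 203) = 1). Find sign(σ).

Trace 197: π^k(197) = [197, 30, 53, 141, 107, 74, 36] for k=0..6.
Cycle type of π: 21×8 + 7×4 + 3×2 + 1; total 15 cycles.
sign(π) = (−1)^{n − #cycles} = (−1)^{203−15} = (−1)^188 = +1.

+1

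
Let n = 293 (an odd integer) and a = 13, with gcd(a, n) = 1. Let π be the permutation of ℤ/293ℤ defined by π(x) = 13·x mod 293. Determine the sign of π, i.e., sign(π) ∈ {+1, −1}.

-1

Trace 8: π^k(8) = [8, 104, 180, 289, 241, 203, 2] for k=0..6.
π_13 has 2 disjoint cycles with lengths [292, 1] on {0,…,292}.
With 2 cycles on 293 points, sign = (−1)^{293−2} = -1.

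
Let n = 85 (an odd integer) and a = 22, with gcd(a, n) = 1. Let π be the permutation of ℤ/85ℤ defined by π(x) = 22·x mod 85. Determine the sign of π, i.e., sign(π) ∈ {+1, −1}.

+1

Trace 59: π^k(59) = [59, 23, 81, 82, 19, 78, 16] for k=0..6.
π_22 has 7 disjoint cycles with lengths [16, 16, 16, 16, 16, 4, 1] on {0,…,84}.
n − c = 85 − 7 = 78; sign = (−1)^78 = +1.
Zolotarev: (22|85) = +1, matching the cycle-count sign.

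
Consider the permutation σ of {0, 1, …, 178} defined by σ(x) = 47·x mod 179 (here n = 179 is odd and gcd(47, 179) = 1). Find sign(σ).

Orbit of 56 under x↦47x: [56, 126, 15, 168, 20, 45, 146]… (length divides ord_179(47)).
π_47 has 3 disjoint cycles with lengths [89, 89, 1] on {0,…,178}.
3 cycles on 179: each ℓ→(−1)^(ℓ−1), product (−1)^176 = +1.
Check: (47/179) = +1 by Zolotarev.

+1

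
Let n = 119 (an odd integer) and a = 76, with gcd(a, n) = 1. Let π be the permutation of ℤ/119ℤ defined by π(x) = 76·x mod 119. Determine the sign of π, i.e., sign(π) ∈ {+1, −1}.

Orbit of 1 under x↦76x: [1, 76, 64, 104, 50, 111, 106]… (length divides ord_119(76)).
18 cycles of lengths [8, 8, 8, 8, 8, 8, 8, 8, 8, 8, 8, 8, 8, 8, 2, 2, 2, 1].
119 − 18 = 101 transpositions; sign(π) = (−1)^101 = -1.

-1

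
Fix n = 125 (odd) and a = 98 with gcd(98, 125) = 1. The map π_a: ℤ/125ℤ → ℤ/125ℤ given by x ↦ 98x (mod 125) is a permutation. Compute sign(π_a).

Trace 44: π^k(44) = [44, 62, 76, 73, 29, 92, 16] for k=0..6.
Cycle lengths of π_98 on ℤ/125ℤ: [100, 20, 4, 1]; 4 cycles in total.
n − c = 125 − 4 = 121; sign = (−1)^121 = -1.
Via Zolotarev, sign(π_{98}) = (98|125) = -1.

-1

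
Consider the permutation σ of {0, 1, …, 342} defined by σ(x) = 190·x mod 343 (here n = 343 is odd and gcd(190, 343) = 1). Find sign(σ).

Orbit of 323 under x↦190x: [323, 316, 15, 106, 246, 92, 330]… (length divides ord_343(190)).
Cycle type of π: 49×6 + 7×6 + 1×7; total 19 cycles.
343 − 19 = 324 transpositions; sign(π) = (−1)^324 = +1.
Via Zolotarev, sign(π_{190}) = (190|343) = +1.

+1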